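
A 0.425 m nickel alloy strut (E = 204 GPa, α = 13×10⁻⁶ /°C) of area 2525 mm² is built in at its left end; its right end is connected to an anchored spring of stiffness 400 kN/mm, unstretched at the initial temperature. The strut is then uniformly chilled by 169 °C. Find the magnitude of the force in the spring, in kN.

If the spring were absent the strut would shorten by αΔT L = 13×10⁻⁶ × 169 × 425 = 0.9337 mm.
With a force P in the spring, the elastic change of the strut is PL/(AE) and that of the spring is P/k; compatibility requires their sum to equal δ_free.
P [ L/(AE) + 1/k ] = δ_free → P [ 425/(2525×204×10³) + 1/(400×10³) ] = 0.9337.
P = 0.9337 / 3.325×10⁻⁶ = 280800 N.

P ≈ 281 kN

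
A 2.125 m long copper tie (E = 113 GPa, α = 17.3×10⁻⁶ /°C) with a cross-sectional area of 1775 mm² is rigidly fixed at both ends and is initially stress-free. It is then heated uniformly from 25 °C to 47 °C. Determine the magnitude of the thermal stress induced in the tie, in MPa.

σ ≈ 43 MPa (compressive)

With length fixed, the mechanical strain must cancel the thermal strain αΔT = 17.3×10⁻⁶ × 22 = 380.6×10⁻⁶.
σ = EαΔT = 113×10³ × 17.3×10⁻⁶ × 22 = 43.01 MPa (compressive; the tie is trying to expand).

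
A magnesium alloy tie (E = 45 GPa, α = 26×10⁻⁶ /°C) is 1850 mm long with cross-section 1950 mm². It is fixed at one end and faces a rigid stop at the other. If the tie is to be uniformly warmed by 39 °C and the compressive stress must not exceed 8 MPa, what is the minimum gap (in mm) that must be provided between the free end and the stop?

Free expansion if unrestrained: δ_free = αΔT L = 26×10⁻⁶ × 39 × 1850 = 1.876 mm.
A stress of 8 MPa corresponds to the wall pushing the tie back by σL/E = 8×1850/(45×10³) = 0.3289 mm.
So the gap has to take up the difference, g_min = δ_free − σL/E = 1.876 − 0.3289 = 1.547 mm.

g ≈ 1.55 mm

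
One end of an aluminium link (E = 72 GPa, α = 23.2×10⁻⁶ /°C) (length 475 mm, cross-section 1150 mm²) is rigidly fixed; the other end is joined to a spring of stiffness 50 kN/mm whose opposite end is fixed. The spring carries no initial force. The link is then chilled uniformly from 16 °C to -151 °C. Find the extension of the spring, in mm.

The unrestrained thermal change is αΔT L = 23.2×10⁻⁶ × 167 × 475 = 1.84 mm.
Let P be the tensile force in the spring. The link extends elastically by PL/(AE) and the spring stretches by P/k; together these equal δ_free.
So P = δ_free / [L/(AE) + 1/k] = 1.84 / [ 475/(1150×72×10³) + 1/(50×10³) ].
P = 1.84 / 2.574×10⁻⁵ = 71510 N.
Spring extension = P/k = 71510/(50×10³) = 1.43 mm.

δ ≈ 1.43 mm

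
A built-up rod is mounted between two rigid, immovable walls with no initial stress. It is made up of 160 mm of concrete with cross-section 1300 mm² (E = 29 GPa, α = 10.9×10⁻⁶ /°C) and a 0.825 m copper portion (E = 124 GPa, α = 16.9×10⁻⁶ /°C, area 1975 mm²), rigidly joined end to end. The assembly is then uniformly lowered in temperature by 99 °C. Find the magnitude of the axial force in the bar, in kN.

P ≈ 204 kN (tensile)

With the walls removed the bar would change length by δ_free = Σ αᵢΔT Lᵢ = 10.9×10⁻⁶×99×160 + 16.9×10⁻⁶×99×825 = 1.553 mm.
Since the ends are fixed, an axial force P builds up, equal in every segment, with P · Σ Lᵢ/(AᵢEᵢ) = δ_free.
Σ Lᵢ/(AᵢEᵢ) = 160/(1300×29×10³) + 825/(1975×124×10³) = 7.613×10⁻⁶ mm/N.
P = 1.553 / 7.613×10⁻⁶ = 204000 N = 204 kN, tensile.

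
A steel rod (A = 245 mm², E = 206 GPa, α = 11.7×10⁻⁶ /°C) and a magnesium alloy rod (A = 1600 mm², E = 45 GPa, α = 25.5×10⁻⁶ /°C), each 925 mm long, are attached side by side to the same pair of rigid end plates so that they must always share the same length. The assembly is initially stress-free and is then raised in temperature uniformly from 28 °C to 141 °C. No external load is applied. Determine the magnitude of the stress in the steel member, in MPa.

σ ≈ 189 MPa (tensile)

Equilibrium of a rigid end plate with no external load gives equal and opposite internal forces ±P in the two members. Since α_{magnesium alloy} > α_{steel}, heating drives the magnesium alloy into compression and the steel into tension.
Compatibility of the two members (thermal + elastic change equal): (α₁ − α₂)ΔT = P·[1/(A₁E₁) + 1/(A₂E₂)].
|α₁ − α₂|·ΔT = 13.8×10⁻⁶ × 113 = 0.001559.
1/(A₁E₁) + 1/(A₂E₂) = 1/(245×206×10³) + 1/(1600×45×10³) = 3.37×10⁻⁸ N⁻¹.
P = 0.001559 / 3.37×10⁻⁸ = 46270 N = 46.27 kN.
σ_{steel} = P/A₁ = 46270/245 = 188.9 MPa, tensile.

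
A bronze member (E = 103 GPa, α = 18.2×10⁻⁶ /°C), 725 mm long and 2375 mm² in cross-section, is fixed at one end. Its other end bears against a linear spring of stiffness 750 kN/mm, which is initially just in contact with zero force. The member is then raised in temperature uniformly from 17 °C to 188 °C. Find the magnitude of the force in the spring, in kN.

Free thermal expansion: δ_free = αΔT L = 18.2×10⁻⁶ × 171 × 725 = 2.256 mm.
With a force P in the spring, the elastic change of the member is PL/(AE) and that of the spring is P/k; compatibility requires their sum to equal δ_free.
P [ L/(AE) + 1/k ] = δ_free → P [ 725/(2375×103×10³) + 1/(750×10³) ] = 2.256.
P = 2.256 / 4.297×10⁻⁶ = 525100 N.

P ≈ 525 kN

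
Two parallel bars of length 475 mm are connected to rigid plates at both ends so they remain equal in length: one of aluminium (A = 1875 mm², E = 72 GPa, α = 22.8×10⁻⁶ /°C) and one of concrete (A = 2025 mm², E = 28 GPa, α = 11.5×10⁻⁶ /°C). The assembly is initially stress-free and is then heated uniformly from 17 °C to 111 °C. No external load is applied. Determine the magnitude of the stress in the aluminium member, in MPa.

The aluminium has the larger α, so on heating it would change length more than the concrete if both were free. The rigid plates force a common final length, so the aluminium is put into compression and the concrete into tension, with equal and opposite forces P (no external load).
Setting the final lengths equal and cancelling L: (α₁ − α₂)ΔT = P/(A₁E₁) + P/(A₂E₂).
|α₁ − α₂|·ΔT = 11.3×10⁻⁶ × 94 = 0.001062.
1/(A₁E₁) + 1/(A₂E₂) = 1/(1875×72×10³) + 1/(2025×28×10³) = 2.504×10⁻⁸ N⁻¹.
P = 0.001062 / 2.504×10⁻⁸ = 42410 N = 42.41 kN.
σ_{aluminium} = P/A₁ = 42410/1875 = 22.62 MPa, compressive.

σ ≈ 22.6 MPa (compressive)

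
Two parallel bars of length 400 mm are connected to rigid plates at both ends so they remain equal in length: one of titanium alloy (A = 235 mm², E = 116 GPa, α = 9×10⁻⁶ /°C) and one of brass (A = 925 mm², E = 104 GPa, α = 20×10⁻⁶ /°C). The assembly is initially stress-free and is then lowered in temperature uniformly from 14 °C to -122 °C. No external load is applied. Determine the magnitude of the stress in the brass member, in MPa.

Both members must finish at the same length. With the larger α, the brass tends to over-contract; the plates restrain it, putting the brass in tension and the titanium alloy in compression. With no external load the two internal forces are equal and opposite, magnitude P.
Setting the final lengths equal and cancelling L: (α₁ − α₂)ΔT = P/(A₁E₁) + P/(A₂E₂).
|α₁ − α₂|·ΔT = 11×10⁻⁶ × 136 = 0.001496.
1/(A₁E₁) + 1/(A₂E₂) = 1/(235×116×10³) + 1/(925×104×10³) = 4.708×10⁻⁸ N⁻¹.
So P = 0.001496 / 4.708×10⁻⁸ = 31.78 kN.
σ_{brass} = P/A₂ = 31780/925 = 34.35 MPa, tensile.

σ ≈ 34.4 MPa (tensile)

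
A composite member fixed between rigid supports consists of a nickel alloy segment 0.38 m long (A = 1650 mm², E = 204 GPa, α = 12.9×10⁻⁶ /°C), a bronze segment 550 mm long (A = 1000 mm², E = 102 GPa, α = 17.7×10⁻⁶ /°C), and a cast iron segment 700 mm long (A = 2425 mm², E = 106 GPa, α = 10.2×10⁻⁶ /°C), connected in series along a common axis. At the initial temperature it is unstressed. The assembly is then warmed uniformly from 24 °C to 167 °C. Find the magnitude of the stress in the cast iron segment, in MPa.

If the supports were absent, the total length change would be Σ αᵢΔT Lᵢ = 12.9×10⁻⁶×143×380 + 17.7×10⁻⁶×143×550 + 10.2×10⁻⁶×143×700 = 3.114 mm.
The walls prevent any net length change, so an axial force P (same in every segment) develops. Compatibility: P · Σ Lᵢ/(AᵢEᵢ) = δ_free.
Σ Lᵢ/(AᵢEᵢ) = 380/(1650×204×10³) + 550/(1000×102×10³) + 700/(2425×106×10³) = 9.244×10⁻⁶ mm/N.
So P = 3.114 / 9.244×10⁻⁶ = 336.9 kN, compressive.
σ_{cast iron} = P / A = 336900 / 2425 = 138.9 MPa.

σ ≈ 139 MPa (compressive)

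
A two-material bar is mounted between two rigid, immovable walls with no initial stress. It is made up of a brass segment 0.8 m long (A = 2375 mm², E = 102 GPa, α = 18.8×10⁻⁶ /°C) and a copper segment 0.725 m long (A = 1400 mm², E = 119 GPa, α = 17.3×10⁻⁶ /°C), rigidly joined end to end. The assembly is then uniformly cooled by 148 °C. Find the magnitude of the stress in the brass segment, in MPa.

Free thermal contraction of the whole bar: Σ αᵢΔT Lᵢ = 18.8×10⁻⁶×148×800 + 17.3×10⁻⁶×148×725 = 4.082 mm.
Since the ends are fixed, an axial force P builds up, equal in every segment, with P · Σ Lᵢ/(AᵢEᵢ) = δ_free.
The series flexibility is Σ Lᵢ/(AᵢEᵢ) = 800/(2375×102×10³) + 725/(1400×119×10³) = 7.654×10⁻⁶ mm/N.
P = 4.082 / 7.654×10⁻⁶ = 533300 N = 533.3 kN, tensile.
σ_{brass} = P / A = 533300 / 2375 = 224.6 MPa.

σ ≈ 225 MPa (tensile)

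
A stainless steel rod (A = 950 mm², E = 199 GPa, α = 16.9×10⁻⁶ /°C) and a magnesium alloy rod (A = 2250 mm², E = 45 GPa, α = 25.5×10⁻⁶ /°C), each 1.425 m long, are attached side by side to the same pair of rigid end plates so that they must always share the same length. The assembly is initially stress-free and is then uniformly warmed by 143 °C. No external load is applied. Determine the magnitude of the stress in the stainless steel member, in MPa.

σ ≈ 85.4 MPa (tensile)

The magnesium alloy has the larger α, so on heating it would change length more than the stainless steel if both were free. The rigid plates force a common final length, so the magnesium alloy is put into compression and the stainless steel into tension, with equal and opposite forces P (no external load).
Equating the net (thermal + elastic) strains gives |α₁ − α₂|·ΔT = P·[1/(A₁E₁) + 1/(A₂E₂)].
|α₁ − α₂|·ΔT = 8.6×10⁻⁶ × 143 = 0.00123.
1/(A₁E₁) + 1/(A₂E₂) = 1/(950×199×10³) + 1/(2250×45×10³) = 1.517×10⁻⁸ N⁻¹.
So P = 0.00123 / 1.517×10⁻⁸ = 81.09 kN.
σ_{stainless steel} = P/A₁ = 81090/950 = 85.36 MPa, tensile.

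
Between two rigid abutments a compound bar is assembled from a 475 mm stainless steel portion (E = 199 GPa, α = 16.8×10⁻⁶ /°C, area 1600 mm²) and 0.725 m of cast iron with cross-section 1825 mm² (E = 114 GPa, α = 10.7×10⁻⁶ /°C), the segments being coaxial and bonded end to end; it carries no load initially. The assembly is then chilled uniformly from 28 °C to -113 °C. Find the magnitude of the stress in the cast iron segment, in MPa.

Free thermal contraction of the whole bar: Σ αᵢΔT Lᵢ = 16.8×10⁻⁶×141×475 + 10.7×10⁻⁶×141×725 = 2.219 mm.
The rigid supports impose zero overall length change; the single axial force P common to all segments must satisfy P Σ Lᵢ/(AᵢEᵢ) = δ_free.
The series flexibility is Σ Lᵢ/(AᵢEᵢ) = 475/(1600×199×10³) + 725/(1825×114×10³) = 4.977×10⁻⁶ mm/N.
P = 2.219 / 4.977×10⁻⁶ = 445900 N = 445.9 kN, tensile.
σ_{cast iron} = P / A = 445900 / 1825 = 244.3 MPa.

σ ≈ 244 MPa (tensile)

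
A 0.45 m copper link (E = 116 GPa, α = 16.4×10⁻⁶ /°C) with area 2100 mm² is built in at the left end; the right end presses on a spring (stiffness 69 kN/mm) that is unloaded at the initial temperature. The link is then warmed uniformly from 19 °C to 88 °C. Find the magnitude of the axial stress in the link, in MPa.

σ ≈ 14.8 MPa (compressive)

If the spring were absent the link would lengthen by αΔT L = 16.4×10⁻⁶ × 69 × 450 = 0.5092 mm.
Let P be the compressive force at the spring. The link shortens elastically by PL/(AE) and the spring compresses by P/k; together these equal δ_free.
So P = δ_free / [L/(AE) + 1/k] = 0.5092 / [ 450/(2100×116×10³) + 1/(69×10³) ].
P = 0.5092 / 1.634×10⁻⁵ = 31160 N.
σ = P/A = 31160/2100 = 14.84 MPa.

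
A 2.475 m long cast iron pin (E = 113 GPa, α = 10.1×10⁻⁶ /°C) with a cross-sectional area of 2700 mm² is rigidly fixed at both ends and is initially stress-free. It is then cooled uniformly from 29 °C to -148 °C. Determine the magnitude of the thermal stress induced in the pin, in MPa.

Because both ends are immovable the net strain is zero, and the suppressed thermal strain is αΔT = 10.1×10⁻⁶ × 177 = 1787.7×10⁻⁶.
Hence σ = E·αΔT = 113×10³ × 1787.7×10⁻⁶ = 202 MPa, tensile.

σ ≈ 202 MPa (tensile)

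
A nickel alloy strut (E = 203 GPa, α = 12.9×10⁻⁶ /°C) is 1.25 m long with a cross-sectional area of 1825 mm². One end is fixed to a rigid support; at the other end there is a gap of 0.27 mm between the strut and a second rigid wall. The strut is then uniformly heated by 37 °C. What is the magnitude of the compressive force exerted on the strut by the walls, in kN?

P ≈ 96.8 kN

Free thermal elongation = αΔT L = 12.9×10⁻⁶ × 37 × 1250 = 0.5966 mm.
After closing the 0.27 mm clearance, 0.5966 − 0.27 = 0.3266 mm of expansion remains to be suppressed by the wall.
Compatibility: PL/(AE) = 0.3266 mm, so σ = P/A = E × (0.3266/1250) = 53.04 MPa.
P = σA = 53.04 × 1825 = 96.81 kN.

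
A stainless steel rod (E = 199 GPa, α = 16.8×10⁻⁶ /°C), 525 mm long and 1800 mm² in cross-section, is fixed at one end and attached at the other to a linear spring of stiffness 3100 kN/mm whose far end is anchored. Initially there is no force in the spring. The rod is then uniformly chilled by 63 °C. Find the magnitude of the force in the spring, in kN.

P ≈ 311 kN

Free thermal contraction: δ_free = αΔT L = 16.8×10⁻⁶ × 63 × 525 = 0.5557 mm.
With a force P in the spring, the elastic change of the rod is PL/(AE) and that of the spring is P/k; compatibility requires their sum to equal δ_free.
P [ L/(AE) + 1/k ] = δ_free → P [ 525/(1800×199×10³) + 1/(3100×10³) ] = 0.5557.
P = 0.5557 / 1.788×10⁻⁶ = 310700 N.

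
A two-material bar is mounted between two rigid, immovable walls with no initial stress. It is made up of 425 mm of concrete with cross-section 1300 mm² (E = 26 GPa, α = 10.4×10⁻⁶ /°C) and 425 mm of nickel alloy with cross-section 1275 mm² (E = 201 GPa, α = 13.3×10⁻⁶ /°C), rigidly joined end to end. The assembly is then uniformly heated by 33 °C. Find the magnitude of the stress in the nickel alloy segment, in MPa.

If the supports were absent, the total length change would be Σ αᵢΔT Lᵢ = 10.4×10⁻⁶×33×425 + 13.3×10⁻⁶×33×425 = 0.3324 mm.
The walls prevent any net length change, so an axial force P (same in every segment) develops. Compatibility: P · Σ Lᵢ/(AᵢEᵢ) = δ_free.
Σ Lᵢ/(AᵢEᵢ) = 425/(1300×26×10³) + 425/(1275×201×10³) = 1.423×10⁻⁵ mm/N.
P = 0.3324 / 1.423×10⁻⁵ = 23350 N = 23.35 kN, compressive.
σ_{nickel alloy} = P / A = 23350 / 1275 = 18.32 MPa.

σ ≈ 18.3 MPa (compressive)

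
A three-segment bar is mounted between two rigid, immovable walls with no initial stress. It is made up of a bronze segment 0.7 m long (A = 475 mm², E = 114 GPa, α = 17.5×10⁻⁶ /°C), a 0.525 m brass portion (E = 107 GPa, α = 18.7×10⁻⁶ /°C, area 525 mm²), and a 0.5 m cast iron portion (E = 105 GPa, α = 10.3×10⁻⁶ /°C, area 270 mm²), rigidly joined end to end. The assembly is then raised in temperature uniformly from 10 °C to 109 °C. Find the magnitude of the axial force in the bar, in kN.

P ≈ 67.5 kN (compressive)

If the supports were absent, the total length change would be Σ αᵢΔT Lᵢ = 17.5×10⁻⁶×99×700 + 18.7×10⁻⁶×99×525 + 10.3×10⁻⁶×99×500 = 2.695 mm.
The walls prevent any net length change, so an axial force P (same in every segment) develops. Compatibility: P · Σ Lᵢ/(AᵢEᵢ) = δ_free.
Σ Lᵢ/(AᵢEᵢ) = 700/(475×114×10³) + 525/(525×107×10³) + 500/(270×105×10³) = 3.991×10⁻⁵ mm/N.
P = 2.695 / 3.991×10⁻⁵ = 67520 N = 67.52 kN, compressive.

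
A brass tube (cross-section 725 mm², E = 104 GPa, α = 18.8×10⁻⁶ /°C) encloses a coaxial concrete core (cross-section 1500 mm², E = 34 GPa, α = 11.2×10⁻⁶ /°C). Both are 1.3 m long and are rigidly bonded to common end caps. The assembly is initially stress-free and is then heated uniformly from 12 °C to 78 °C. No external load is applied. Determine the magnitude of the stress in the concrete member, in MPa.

σ ≈ 10.2 MPa (tensile)

The brass has the larger α, so on heating it would change length more than the concrete if both were free. The rigid plates force a common final length, so the brass is put into compression and the concrete into tension, with equal and opposite forces P (no external load).
Setting the final lengths equal and cancelling L: (α₁ − α₂)ΔT = P/(A₁E₁) + P/(A₂E₂).
|α₁ − α₂|·ΔT = 7.6×10⁻⁶ × 66 = 0.0005016.
1/(A₁E₁) + 1/(A₂E₂) = 1/(725×104×10³) + 1/(1500×34×10³) = 3.287×10⁻⁸ N⁻¹.
P = 0.0005016 / 3.287×10⁻⁸ = 15260 N = 15.26 kN.
σ_{concrete} = P/A₂ = 15260/1500 = 10.17 MPa, tensile.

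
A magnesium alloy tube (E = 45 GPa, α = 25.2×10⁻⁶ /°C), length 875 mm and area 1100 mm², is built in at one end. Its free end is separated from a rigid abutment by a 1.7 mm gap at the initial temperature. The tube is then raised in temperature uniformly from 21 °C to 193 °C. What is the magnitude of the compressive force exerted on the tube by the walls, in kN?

P ≈ 118 kN

Unrestrained expansion: δ_free = αΔT L = 25.2×10⁻⁶ × 172 × 875 = 3.793 mm.
This exceeds the 1.7 mm gap, so the wall pushes back. The portion of expansion that must be recovered elastically is δ_free − gap = 3.793 − 1.7 = 2.093 mm.
Compatibility: PL/(AE) = 2.093 mm, so σ = P/A = E × (2.093/875) = 107.6 MPa.
P = σA = 107.6 × 1100 = 118.4 kN.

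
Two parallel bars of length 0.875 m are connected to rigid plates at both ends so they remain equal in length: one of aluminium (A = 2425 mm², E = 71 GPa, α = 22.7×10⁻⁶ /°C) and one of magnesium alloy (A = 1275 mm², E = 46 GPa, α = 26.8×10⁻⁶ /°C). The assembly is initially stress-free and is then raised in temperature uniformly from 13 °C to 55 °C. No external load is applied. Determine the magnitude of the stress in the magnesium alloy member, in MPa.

Equilibrium of a rigid end plate with no external load gives equal and opposite internal forces ±P in the two members. Since α_{magnesium alloy} > α_{aluminium}, heating drives the magnesium alloy into compression and the aluminium into tension.
Equating the net (thermal + elastic) strains gives |α₁ − α₂|·ΔT = P·[1/(A₁E₁) + 1/(A₂E₂)].
|α₁ − α₂|·ΔT = 4.1×10⁻⁶ × 42 = 0.0001722.
1/(A₁E₁) + 1/(A₂E₂) = 1/(2425×71×10³) + 1/(1275×46×10³) = 2.286×10⁻⁸ N⁻¹.
P = 0.0001722 / 2.286×10⁻⁸ = 7533 N = 7.533 kN.
σ_{magnesium alloy} = P/A₂ = 7533/1275 = 5.909 MPa, compressive.

σ ≈ 5.91 MPa (compressive)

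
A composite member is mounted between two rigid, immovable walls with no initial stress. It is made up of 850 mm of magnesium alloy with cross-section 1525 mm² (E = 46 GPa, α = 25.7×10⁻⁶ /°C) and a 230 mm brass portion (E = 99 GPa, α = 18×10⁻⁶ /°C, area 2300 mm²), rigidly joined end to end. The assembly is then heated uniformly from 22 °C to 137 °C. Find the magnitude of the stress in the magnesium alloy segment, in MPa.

With the walls removed the bar would change length by δ_free = Σ αᵢΔT Lᵢ = 25.7×10⁻⁶×115×850 + 18×10⁻⁶×115×230 = 2.988 mm.
Since the ends are fixed, an axial force P builds up, equal in every segment, with P · Σ Lᵢ/(AᵢEᵢ) = δ_free.
The series flexibility is Σ Lᵢ/(AᵢEᵢ) = 850/(1525×46×10³) + 230/(2300×99×10³) = 1.313×10⁻⁵ mm/N.
Hence P = δ_free / Σ(L/AE) = 2.988/1.313×10⁻⁵ = 227.6 kN (compressive).
σ_{magnesium alloy} = P / A = 227600 / 1525 = 149.3 MPa.

σ ≈ 149 MPa (compressive)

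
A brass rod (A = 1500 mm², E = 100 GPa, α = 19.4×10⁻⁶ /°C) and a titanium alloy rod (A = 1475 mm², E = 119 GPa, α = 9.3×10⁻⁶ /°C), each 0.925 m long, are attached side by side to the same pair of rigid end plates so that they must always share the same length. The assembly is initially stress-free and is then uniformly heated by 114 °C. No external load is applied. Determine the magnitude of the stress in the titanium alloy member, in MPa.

σ ≈ 63.1 MPa (tensile)

Equilibrium of a rigid end plate with no external load gives equal and opposite internal forces ±P in the two members. Since α_{brass} > α_{titanium alloy}, heating drives the brass into compression and the titanium alloy into tension.
Equating the net (thermal + elastic) strains gives |α₁ − α₂|·ΔT = P·[1/(A₁E₁) + 1/(A₂E₂)].
|α₁ − α₂|·ΔT = 10.1×10⁻⁶ × 114 = 0.001151.
1/(A₁E₁) + 1/(A₂E₂) = 1/(1500×100×10³) + 1/(1475×119×10³) = 1.236×10⁻⁸ N⁻¹.
P = 0.001151 / 1.236×10⁻⁸ = 93130 N = 93.13 kN.
σ_{titanium alloy} = P/A₂ = 93130/1475 = 63.14 MPa, tensile.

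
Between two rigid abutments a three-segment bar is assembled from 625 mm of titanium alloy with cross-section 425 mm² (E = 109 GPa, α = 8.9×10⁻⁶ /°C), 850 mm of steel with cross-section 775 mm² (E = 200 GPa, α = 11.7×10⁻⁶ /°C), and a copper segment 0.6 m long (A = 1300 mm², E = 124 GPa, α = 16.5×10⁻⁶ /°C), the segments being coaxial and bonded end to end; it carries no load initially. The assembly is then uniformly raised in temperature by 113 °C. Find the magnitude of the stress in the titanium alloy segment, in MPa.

If the supports were absent, the total length change would be Σ αᵢΔT Lᵢ = 8.9×10⁻⁶×113×625 + 11.7×10⁻⁶×113×850 + 16.5×10⁻⁶×113×600 = 2.871 mm.
The walls prevent any net length change, so an axial force P (same in every segment) develops. Compatibility: P · Σ Lᵢ/(AᵢEᵢ) = δ_free.
The series flexibility is Σ Lᵢ/(AᵢEᵢ) = 625/(425×109×10³) + 850/(775×200×10³) + 600/(1300×124×10³) = 2.27×10⁻⁵ mm/N.
P = 2.871 / 2.27×10⁻⁵ = 126500 N = 126.5 kN, compressive.
σ_{titanium alloy} = P / A = 126500 / 425 = 297.6 MPa.

σ ≈ 298 MPa (compressive)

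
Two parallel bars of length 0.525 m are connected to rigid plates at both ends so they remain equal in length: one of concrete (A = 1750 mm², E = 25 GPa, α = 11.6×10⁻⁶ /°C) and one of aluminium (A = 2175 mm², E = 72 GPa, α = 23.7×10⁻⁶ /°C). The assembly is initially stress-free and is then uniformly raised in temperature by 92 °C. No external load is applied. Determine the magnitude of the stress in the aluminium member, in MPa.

σ ≈ 17.5 MPa (compressive)

Both members must finish at the same length. With the larger α, the aluminium tends to over-expand; the plates restrain it, putting the aluminium in compression and the concrete in tension. With no external load the two internal forces are equal and opposite, magnitude P.
Setting the final lengths equal and cancelling L: (α₁ − α₂)ΔT = P/(A₁E₁) + P/(A₂E₂).
|α₁ − α₂|·ΔT = 12.1×10⁻⁶ × 92 = 0.001113.
1/(A₁E₁) + 1/(A₂E₂) = 1/(1750×25×10³) + 1/(2175×72×10³) = 2.924×10⁻⁸ N⁻¹.
So P = 0.001113 / 2.924×10⁻⁸ = 38.07 kN.
σ_{aluminium} = P/A₂ = 38070/2175 = 17.5 MPa, compressive.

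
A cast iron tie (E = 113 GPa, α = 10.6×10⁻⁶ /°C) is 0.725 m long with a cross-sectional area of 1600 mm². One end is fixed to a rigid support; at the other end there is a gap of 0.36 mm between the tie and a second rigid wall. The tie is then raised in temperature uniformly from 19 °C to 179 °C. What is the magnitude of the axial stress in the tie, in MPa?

Unrestrained expansion: δ_free = αΔT L = 10.6×10⁻⁶ × 160 × 725 = 1.23 mm.
This exceeds the 0.36 mm gap, so the wall pushes back. The portion of expansion that must be recovered elastically is δ_free − gap = 1.23 − 0.36 = 0.8696 mm.
Compatibility: PL/(AE) = 0.8696 mm, so σ = P/A = E × (0.8696/725) = 135.5 MPa.

σ ≈ 136 MPa (compressive)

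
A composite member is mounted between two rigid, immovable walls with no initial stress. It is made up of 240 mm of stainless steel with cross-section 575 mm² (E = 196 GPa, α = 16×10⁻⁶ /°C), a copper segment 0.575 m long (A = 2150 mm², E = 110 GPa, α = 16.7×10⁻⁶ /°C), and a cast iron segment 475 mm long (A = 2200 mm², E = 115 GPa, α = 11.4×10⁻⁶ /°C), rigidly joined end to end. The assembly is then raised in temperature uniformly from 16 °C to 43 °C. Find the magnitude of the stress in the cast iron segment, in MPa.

σ ≈ 35.9 MPa (compressive)

Free thermal expansion of the whole bar: Σ αᵢΔT Lᵢ = 16×10⁻⁶×27×240 + 16.7×10⁻⁶×27×575 + 11.4×10⁻⁶×27×475 = 0.5092 mm.
The rigid supports impose zero overall length change; the single axial force P common to all segments must satisfy P Σ Lᵢ/(AᵢEᵢ) = δ_free.
Σ Lᵢ/(AᵢEᵢ) = 240/(575×196×10³) + 575/(2150×110×10³) + 475/(2200×115×10³) = 6.438×10⁻⁶ mm/N.
P = 0.5092 / 6.438×10⁻⁶ = 79080 N = 79.08 kN, compressive.
σ_{cast iron} = P / A = 79080 / 2200 = 35.95 MPa.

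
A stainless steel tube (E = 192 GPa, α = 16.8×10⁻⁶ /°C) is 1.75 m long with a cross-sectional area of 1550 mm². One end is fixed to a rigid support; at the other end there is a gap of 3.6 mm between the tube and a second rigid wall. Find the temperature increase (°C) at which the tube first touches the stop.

ΔT ≈ 122 °C

Contact occurs when the free expansion equals the gap: αΔT L = 3.6 mm.
So ΔT = g/(αL) = 3.6/(16.8×10⁻⁶ × 1750) = 122.4 °C.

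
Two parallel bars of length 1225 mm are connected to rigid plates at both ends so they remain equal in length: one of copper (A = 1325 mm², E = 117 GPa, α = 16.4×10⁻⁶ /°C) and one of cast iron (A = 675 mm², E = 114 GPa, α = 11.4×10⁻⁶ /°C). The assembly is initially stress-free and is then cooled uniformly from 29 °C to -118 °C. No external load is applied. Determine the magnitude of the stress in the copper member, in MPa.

The copper has the larger α, so on cooling it would change length more than the cast iron if both were free. The rigid plates force a common final length, so the copper is put into tension and the cast iron into compression, with equal and opposite forces P (no external load).
Setting the final lengths equal and cancelling L: (α₁ − α₂)ΔT = P/(A₁E₁) + P/(A₂E₂).
|α₁ − α₂|·ΔT = 5×10⁻⁶ × 147 = 0.000735.
1/(A₁E₁) + 1/(A₂E₂) = 1/(1325×117×10³) + 1/(675×114×10³) = 1.945×10⁻⁸ N⁻¹.
So P = 0.000735 / 1.945×10⁻⁸ = 37.8 kN.
σ_{copper} = P/A₁ = 37800/1325 = 28.53 MPa, tensile.

σ ≈ 28.5 MPa (tensile)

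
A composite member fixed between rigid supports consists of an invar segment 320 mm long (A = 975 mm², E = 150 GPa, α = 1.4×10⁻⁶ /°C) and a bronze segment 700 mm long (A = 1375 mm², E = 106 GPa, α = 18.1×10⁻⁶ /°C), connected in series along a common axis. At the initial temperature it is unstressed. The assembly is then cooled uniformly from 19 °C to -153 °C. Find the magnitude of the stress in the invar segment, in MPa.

σ ≈ 331 MPa (tensile)

If the supports were absent, the total length change would be Σ αᵢΔT Lᵢ = 1.4×10⁻⁶×172×320 + 18.1×10⁻⁶×172×700 = 2.256 mm.
Since the ends are fixed, an axial force P builds up, equal in every segment, with P · Σ Lᵢ/(AᵢEᵢ) = δ_free.
Σ Lᵢ/(AᵢEᵢ) = 320/(975×150×10³) + 700/(1375×106×10³) = 6.991×10⁻⁶ mm/N.
So P = 2.256 / 6.991×10⁻⁶ = 322.8 kN, tensile.
σ_{invar} = P / A = 322800 / 975 = 331 MPa.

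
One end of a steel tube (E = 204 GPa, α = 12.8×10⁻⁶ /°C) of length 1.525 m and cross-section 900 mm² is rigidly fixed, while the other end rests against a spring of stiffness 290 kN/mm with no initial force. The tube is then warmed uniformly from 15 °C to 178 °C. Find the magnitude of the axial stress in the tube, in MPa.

If the spring were absent the tube would lengthen by αΔT L = 12.8×10⁻⁶ × 163 × 1525 = 3.182 mm.
Let P be the compressive force at the spring. The tube shortens elastically by PL/(AE) and the spring compresses by P/k; together these equal δ_free.
So P = δ_free / [L/(AE) + 1/k] = 3.182 / [ 1525/(900×204×10³) + 1/(290×10³) ].
P = 3.182 / 1.175×10⁻⁵ = 270700 N.
σ = P/A = 270700/900 = 300.8 MPa.

σ ≈ 301 MPa (compressive)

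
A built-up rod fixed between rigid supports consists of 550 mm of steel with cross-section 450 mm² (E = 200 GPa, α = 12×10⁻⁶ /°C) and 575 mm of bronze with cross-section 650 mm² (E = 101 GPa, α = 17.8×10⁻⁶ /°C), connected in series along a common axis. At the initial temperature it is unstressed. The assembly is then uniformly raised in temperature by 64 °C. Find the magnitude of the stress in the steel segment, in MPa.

σ ≈ 161 MPa (compressive)

Free thermal expansion of the whole bar: Σ αᵢΔT Lᵢ = 12×10⁻⁶×64×550 + 17.8×10⁻⁶×64×575 = 1.077 mm.
Since the ends are fixed, an axial force P builds up, equal in every segment, with P · Σ Lᵢ/(AᵢEᵢ) = δ_free.
Σ Lᵢ/(AᵢEᵢ) = 550/(450×200×10³) + 575/(650×101×10³) = 1.487×10⁻⁵ mm/N.
P = 1.077 / 1.487×10⁻⁵ = 72460 N = 72.46 kN, compressive.
σ_{steel} = P / A = 72460 / 450 = 161 MPa.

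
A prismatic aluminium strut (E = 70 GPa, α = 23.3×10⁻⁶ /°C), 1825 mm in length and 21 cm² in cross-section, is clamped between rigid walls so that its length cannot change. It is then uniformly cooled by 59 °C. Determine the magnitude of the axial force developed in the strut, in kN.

The ends cannot move, so σ = EαΔT = 70×10³ × 23.3×10⁻⁶ × 59 = 96.23 MPa.
Axial force P = σA = 96.23 × 2100 = 202100 N = 202.1 kN, tensile.

P ≈ 202 kN (tensile)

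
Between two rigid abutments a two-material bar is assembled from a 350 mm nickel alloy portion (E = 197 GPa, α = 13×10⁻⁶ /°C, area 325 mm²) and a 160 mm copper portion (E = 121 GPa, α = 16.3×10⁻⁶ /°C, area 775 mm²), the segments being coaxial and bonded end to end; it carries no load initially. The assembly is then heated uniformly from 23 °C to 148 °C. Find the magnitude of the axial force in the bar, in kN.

If the supports were absent, the total length change would be Σ αᵢΔT Lᵢ = 13×10⁻⁶×125×350 + 16.3×10⁻⁶×125×160 = 0.8947 mm.
The rigid supports impose zero overall length change; the single axial force P common to all segments must satisfy P Σ Lᵢ/(AᵢEᵢ) = δ_free.
The series flexibility is Σ Lᵢ/(AᵢEᵢ) = 350/(325×197×10³) + 160/(775×121×10³) = 7.173×10⁻⁶ mm/N.
P = 0.8947 / 7.173×10⁻⁶ = 124700 N = 124.7 kN, compressive.

P ≈ 125 kN (compressive)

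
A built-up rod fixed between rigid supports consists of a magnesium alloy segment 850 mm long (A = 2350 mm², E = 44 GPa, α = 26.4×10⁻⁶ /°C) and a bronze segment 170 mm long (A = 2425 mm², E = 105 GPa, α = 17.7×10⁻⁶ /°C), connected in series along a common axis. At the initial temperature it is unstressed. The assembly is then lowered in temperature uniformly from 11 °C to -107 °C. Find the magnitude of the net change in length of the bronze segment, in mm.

With the walls removed the bar would change length by δ_free = Σ αᵢΔT Lᵢ = 26.4×10⁻⁶×118×850 + 17.7×10⁻⁶×118×170 = 3.003 mm.
The walls prevent any net length change, so an axial force P (same in every segment) develops. Compatibility: P · Σ Lᵢ/(AᵢEᵢ) = δ_free.
The series flexibility is Σ Lᵢ/(AᵢEᵢ) = 850/(2350×44×10³) + 170/(2425×105×10³) = 8.888×10⁻⁶ mm/N.
P = 3.003 / 8.888×10⁻⁶ = 337900 N = 337.9 kN, tensile.
For the bronze segment, free thermal change = 17.7×10⁻⁶×118×170 = 0.3551 mm and elastic change from P = 337900×170/(2425×105×10³) = 0.2256 mm; these oppose, so the net change is 0.129 mm (segment shortens).

|ΔL| ≈ 0.129 mm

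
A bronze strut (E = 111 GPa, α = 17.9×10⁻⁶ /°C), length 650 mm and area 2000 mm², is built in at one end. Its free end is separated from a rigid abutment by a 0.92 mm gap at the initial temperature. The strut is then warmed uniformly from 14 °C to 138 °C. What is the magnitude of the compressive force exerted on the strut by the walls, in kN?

Unrestrained expansion: δ_free = αΔT L = 17.9×10⁻⁶ × 124 × 650 = 1.443 mm.
This exceeds the 0.92 mm gap, so the wall pushes back. The portion of expansion that must be recovered elastically is δ_free − gap = 1.443 − 0.92 = 0.5227 mm.
So σ = E(δ_free − g)/L = 111×10³ × 0.5227/650 = 89.27 MPa.
Force on the wall = σA = 89.27 × 2000 mm² = 178.5 kN.

P ≈ 179 kN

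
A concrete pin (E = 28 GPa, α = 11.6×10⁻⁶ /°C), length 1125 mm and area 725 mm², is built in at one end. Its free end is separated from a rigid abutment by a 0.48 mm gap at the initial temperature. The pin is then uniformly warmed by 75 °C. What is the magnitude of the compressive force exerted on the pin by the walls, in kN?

Unrestrained expansion: δ_free = αΔT L = 11.6×10⁻⁶ × 75 × 1125 = 0.9787 mm.
After closing the 0.48 mm clearance, 0.9787 − 0.48 = 0.4987 mm of expansion remains to be suppressed by the wall.
That suppressed elongation corresponds to σ = E·Δ/L = 28×10³ × 0.4987/1125 = 12.41 MPa.
P = σA = 12.41 × 725 = 9 kN.

P ≈ 9 kN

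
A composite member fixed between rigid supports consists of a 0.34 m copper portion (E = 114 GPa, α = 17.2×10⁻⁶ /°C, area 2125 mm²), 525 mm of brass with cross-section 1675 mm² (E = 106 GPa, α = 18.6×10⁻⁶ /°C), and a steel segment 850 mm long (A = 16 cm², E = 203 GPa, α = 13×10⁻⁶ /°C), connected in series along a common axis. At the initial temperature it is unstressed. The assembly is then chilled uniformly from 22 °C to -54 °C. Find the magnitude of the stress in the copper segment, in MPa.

σ ≈ 137 MPa (tensile)

With the walls removed the bar would change length by δ_free = Σ αᵢΔT Lᵢ = 17.2×10⁻⁶×76×340 + 18.6×10⁻⁶×76×525 + 13×10⁻⁶×76×850 = 2.026 mm.
The rigid supports impose zero overall length change; the single axial force P common to all segments must satisfy P Σ Lᵢ/(AᵢEᵢ) = δ_free.
Σ Lᵢ/(AᵢEᵢ) = 340/(2125×114×10³) + 525/(1675×106×10³) + 850/(1600×203×10³) = 6.977×10⁻⁶ mm/N.
Hence P = δ_free / Σ(L/AE) = 2.026/6.977×10⁻⁶ = 290.4 kN (tensile).
σ_{copper} = P / A = 290400 / 2125 = 136.7 MPa.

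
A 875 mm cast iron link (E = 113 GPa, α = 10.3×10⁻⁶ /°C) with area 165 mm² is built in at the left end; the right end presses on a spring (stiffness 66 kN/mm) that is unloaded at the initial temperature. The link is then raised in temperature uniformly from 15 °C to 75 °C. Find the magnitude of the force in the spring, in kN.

Free thermal expansion: δ_free = αΔT L = 10.3×10⁻⁶ × 60 × 875 = 0.5407 mm.
Let P be the compressive force at the spring. The link shortens elastically by PL/(AE) and the spring compresses by P/k; together these equal δ_free.
So P = δ_free / [L/(AE) + 1/k] = 0.5407 / [ 875/(165×113×10³) + 1/(66×10³) ].
P = 0.5407 / 6.208×10⁻⁵ = 8710 N.

P ≈ 8.71 kN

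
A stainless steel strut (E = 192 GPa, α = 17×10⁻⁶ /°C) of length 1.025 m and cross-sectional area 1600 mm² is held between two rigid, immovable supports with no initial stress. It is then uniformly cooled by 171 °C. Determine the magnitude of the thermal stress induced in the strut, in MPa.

The supports are rigid, so the total axial strain is zero. The restrained thermal strain is ε = αΔT = 17×10⁻⁶ × 171 = 2907×10⁻⁶.
Hence σ = E·αΔT = 192×10³ × 2907×10⁻⁶ = 558.1 MPa, tensile.

σ ≈ 558 MPa (tensile)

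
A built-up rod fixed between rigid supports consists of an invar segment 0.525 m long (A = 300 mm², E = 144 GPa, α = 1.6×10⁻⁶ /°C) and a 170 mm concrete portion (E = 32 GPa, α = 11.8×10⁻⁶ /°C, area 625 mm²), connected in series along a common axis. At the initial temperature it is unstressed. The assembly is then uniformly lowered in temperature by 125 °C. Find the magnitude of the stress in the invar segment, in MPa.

With the walls removed the bar would change length by δ_free = Σ αᵢΔT Lᵢ = 1.6×10⁻⁶×125×525 + 11.8×10⁻⁶×125×170 = 0.3557 mm.
Since the ends are fixed, an axial force P builds up, equal in every segment, with P · Σ Lᵢ/(AᵢEᵢ) = δ_free.
Σ Lᵢ/(AᵢEᵢ) = 525/(300×144×10³) + 170/(625×32×10³) = 2.065×10⁻⁵ mm/N.
Hence P = δ_free / Σ(L/AE) = 0.3557/2.065×10⁻⁵ = 17.23 kN (tensile).
σ_{invar} = P / A = 17230 / 300 = 57.42 MPa.

σ ≈ 57.4 MPa (tensile)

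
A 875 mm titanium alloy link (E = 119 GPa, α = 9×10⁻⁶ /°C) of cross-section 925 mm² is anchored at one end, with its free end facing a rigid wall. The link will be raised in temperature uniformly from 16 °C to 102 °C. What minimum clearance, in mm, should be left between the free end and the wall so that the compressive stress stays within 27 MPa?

With no wall the link would lengthen by αΔT L = 9×10⁻⁶ × 86 × 875 = 0.6773 mm.
At the allowable stress the elastic shortening the wall may impose is σL/E = 27 × 875 / (119×10³) = 0.1985 mm.
So the gap has to take up the difference, g_min = δ_free − σL/E = 0.6773 − 0.1985 = 0.4787 mm.

g ≈ 0.479 mm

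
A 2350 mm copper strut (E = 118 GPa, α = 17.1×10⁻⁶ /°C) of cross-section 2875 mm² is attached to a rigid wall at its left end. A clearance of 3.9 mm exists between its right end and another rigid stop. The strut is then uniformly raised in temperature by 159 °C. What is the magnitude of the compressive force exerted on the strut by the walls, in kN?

P ≈ 359 kN

If the wall were absent the strut would grow by αΔT L = 17.1×10⁻⁶ × 159 × 2350 = 6.389 mm.
This exceeds the 3.9 mm gap, so the wall pushes back. The portion of expansion that must be recovered elastically is δ_free − gap = 6.389 − 3.9 = 2.489 mm.
So σ = E(δ_free − g)/L = 118×10³ × 2.489/2350 = 125 MPa.
P = σA = 125 × 2875 = 359.4 kN.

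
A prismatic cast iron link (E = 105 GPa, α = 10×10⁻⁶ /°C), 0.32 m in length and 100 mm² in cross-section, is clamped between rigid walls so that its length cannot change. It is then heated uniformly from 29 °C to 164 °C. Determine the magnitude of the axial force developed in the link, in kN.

P ≈ 14.2 kN (compressive)

The ends cannot move, so σ = EαΔT = 105×10³ × 10×10⁻⁶ × 135 = 141.8 MPa.
P = AEαΔT = 100 × 105×10³ × 10×10⁻⁶ × 135 = 14.18 kN (compressive).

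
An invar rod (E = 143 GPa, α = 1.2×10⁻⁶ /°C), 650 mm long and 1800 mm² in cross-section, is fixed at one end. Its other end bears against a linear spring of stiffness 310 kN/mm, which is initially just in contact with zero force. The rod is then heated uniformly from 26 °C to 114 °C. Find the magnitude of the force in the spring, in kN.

P ≈ 11.9 kN

Free thermal expansion: δ_free = αΔT L = 1.2×10⁻⁶ × 88 × 650 = 0.06864 mm.
With a force P in the spring, the elastic change of the rod is PL/(AE) and that of the spring is P/k; compatibility requires their sum to equal δ_free.
So P = δ_free / [L/(AE) + 1/k] = 0.06864 / [ 650/(1800×143×10³) + 1/(310×10³) ].
P = 0.06864 / 5.751×10⁻⁶ = 11940 N.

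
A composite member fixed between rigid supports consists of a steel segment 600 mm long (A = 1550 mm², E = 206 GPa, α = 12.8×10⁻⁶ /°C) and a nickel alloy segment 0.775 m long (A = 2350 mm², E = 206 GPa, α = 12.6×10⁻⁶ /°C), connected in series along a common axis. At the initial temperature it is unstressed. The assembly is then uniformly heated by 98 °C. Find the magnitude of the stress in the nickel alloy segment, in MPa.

σ ≈ 209 MPa (compressive)

If the supports were absent, the total length change would be Σ αᵢΔT Lᵢ = 12.8×10⁻⁶×98×600 + 12.6×10⁻⁶×98×775 = 1.71 mm.
Since the ends are fixed, an axial force P builds up, equal in every segment, with P · Σ Lᵢ/(AᵢEᵢ) = δ_free.
The series flexibility is Σ Lᵢ/(AᵢEᵢ) = 600/(1550×206×10³) + 775/(2350×206×10³) = 3.48×10⁻⁶ mm/N.
P = 1.71 / 3.48×10⁻⁶ = 491300 N = 491.3 kN, compressive.
σ_{nickel alloy} = P / A = 491300 / 2350 = 209 MPa.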